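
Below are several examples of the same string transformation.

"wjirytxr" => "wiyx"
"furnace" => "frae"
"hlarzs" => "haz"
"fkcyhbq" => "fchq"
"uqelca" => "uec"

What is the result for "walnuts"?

In each case the input is transformed by: keep every other character starting from the first (positions 1st, 3rd, 5th, ...).
Applying that to "walnuts" gives "wlus".

wlus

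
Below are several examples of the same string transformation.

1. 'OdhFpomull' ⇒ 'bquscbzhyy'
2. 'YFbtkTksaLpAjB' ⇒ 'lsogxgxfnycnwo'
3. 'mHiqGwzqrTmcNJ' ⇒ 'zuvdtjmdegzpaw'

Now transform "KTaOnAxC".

xgnbankp

Rule — shift every letter 13 places forward in the alphabet (wrapping around) — i.e. ROT13, then convert every letter to lowercase.
On "KTaOnAxC": the first step gives "XGnBaNkP", and the second then gives "xgnbankp".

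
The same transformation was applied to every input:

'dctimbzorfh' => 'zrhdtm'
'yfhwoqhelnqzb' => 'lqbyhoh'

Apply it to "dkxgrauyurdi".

Rule — keep every other character starting from the first (positions 1st, 3rd, 5th, ...), then move the last 3 characters to the front (rotate right by 3).
For "dkxgrauyurdi", step one produces "dxruud"; step two turns that into "uuddxr".

uuddxr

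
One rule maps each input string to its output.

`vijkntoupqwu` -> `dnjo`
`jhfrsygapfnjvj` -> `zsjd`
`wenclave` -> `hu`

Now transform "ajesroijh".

What's happening: shift every letter 6 places backward in the alphabet (wrapping around), then keep one character in every 3, starting at position 3 (positions 3rd, 6th, 9th, ...).
On "ajesroijh" that produces "yib".

yib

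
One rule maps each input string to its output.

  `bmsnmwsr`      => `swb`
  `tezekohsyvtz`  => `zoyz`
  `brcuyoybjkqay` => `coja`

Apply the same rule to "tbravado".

rat

The transformation: move the first character to the end, then keep one character in every 3, starting at position 2 (positions 2nd, 5th, 8th, ...).
Applying both steps to "tbravado": "bravadot", then "rat".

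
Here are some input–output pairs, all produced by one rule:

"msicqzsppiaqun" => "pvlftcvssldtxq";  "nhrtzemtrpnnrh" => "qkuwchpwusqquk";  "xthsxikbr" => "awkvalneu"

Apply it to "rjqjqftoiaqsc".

Looking at the pairs, the operation is to shift every letter 3 places forward in the alphabet (wrapping around).
So "rjqjqftoiaqsc" becomes "umtmtiwrldtvf".

umtmtiwrldtvf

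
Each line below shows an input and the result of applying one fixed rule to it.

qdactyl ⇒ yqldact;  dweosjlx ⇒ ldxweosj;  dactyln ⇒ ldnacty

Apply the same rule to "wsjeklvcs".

cwssjeklv

Rule — swap the first and last characters, then move the last 2 characters to the front (rotate right by 2).
On "wsjeklvcs": the first step gives "ssjeklvcw", and the second then gives "cwssjeklv".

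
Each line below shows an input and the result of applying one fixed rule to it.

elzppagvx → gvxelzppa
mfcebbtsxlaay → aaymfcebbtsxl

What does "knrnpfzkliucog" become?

In each case the input is transformed by: move the last 3 characters to the front (rotate right by 3).
"knrnpfzkliucog" → "cogknrnpfzkliu".

cogknrnpfzkliu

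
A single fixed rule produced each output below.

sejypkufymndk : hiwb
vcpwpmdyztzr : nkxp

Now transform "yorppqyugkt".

poe

The transformation: keep one character in every 3, starting at position 3 (positions 3rd, 6th, 9th, ...), then shift every letter 2 places backward in the alphabet (wrapping around).
"yorppqyugkt" → "rqg" → "poe".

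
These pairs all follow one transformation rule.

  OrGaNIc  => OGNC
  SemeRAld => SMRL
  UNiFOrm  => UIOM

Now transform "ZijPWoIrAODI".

The rule is to keep every other character starting from the first (positions 1st, 3rd, 5th, ...), then convert every letter to uppercase.
Applying both steps to "ZijPWoIrAODI": "ZjWIAD", then "ZJWIAD".

ZJWIAD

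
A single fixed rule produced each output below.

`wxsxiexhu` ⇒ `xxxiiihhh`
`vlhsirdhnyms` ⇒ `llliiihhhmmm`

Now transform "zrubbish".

rrrbbbhhh

The pattern: keep one character in every 3, starting at position 2 (positions 2nd, 5th, 8th, ...), then repeat every character 3 times.
On "zrubbish": the first step gives "rbh", and the second then gives "rrrbbbhhh".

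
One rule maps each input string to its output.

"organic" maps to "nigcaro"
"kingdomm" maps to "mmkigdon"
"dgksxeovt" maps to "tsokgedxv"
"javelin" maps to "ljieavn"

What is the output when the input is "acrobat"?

Rule — sort the characters into reverse alphabetical order, then move the first 2 characters to the end (rotate left by 2).
"acrobat" → "trocbaa" → "ocbaatr".
(Check on "dgksxeovt": → "xvtsokged" → "tsokgedxv" ✓)

ocbaatr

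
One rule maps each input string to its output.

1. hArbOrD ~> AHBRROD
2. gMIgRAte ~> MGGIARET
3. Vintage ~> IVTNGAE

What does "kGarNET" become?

What's happening: swap each adjacent pair of characters (1↔2, 3↔4, ...), then convert every letter to uppercase.
Starting from "kGarNET": after the first operation, "GkraENT"; after the second, "GKRAENT".

GKRAENT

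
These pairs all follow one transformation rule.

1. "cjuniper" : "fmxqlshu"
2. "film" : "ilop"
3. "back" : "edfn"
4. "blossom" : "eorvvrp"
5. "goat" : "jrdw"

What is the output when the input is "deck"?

ghfn

The rule is to shift every letter 3 places forward in the alphabet (wrapping around).
Applying that to "deck" gives "ghfn".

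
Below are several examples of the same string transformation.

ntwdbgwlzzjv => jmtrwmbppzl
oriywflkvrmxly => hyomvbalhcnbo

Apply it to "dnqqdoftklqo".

Rule — shift every letter 10 places backward in the alphabet (wrapping around), then delete the first character.
For "dnqqdoftklqo", step one produces "tdggtevjabge"; step two turns that into "dggtevjabge".

dggtevjabge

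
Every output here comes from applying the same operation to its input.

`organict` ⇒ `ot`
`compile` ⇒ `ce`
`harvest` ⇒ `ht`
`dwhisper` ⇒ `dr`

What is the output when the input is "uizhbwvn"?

un

The rule is to take characters alternately from the front and the back (1st, last, 2nd, 2nd-last, ...), then keep only the first 2 characters.
"uizhbwvn" → "un".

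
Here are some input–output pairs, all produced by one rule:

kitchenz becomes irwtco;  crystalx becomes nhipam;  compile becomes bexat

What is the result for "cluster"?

jhitg

The transformation: delete the first 2 characters, then shift every letter 11 places backward in the alphabet (wrapping around).
"cluster" → "uster" → "jhitg".
(Check on "kitchenz": → "tchenz" → "irwtco" ✓)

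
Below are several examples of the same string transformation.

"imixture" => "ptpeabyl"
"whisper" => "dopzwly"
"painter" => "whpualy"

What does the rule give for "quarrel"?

The rule is to shift every letter 7 places forward in the alphabet (wrapping around).
Doing the same to "quarrel": "xbhyyls".

xbhyyls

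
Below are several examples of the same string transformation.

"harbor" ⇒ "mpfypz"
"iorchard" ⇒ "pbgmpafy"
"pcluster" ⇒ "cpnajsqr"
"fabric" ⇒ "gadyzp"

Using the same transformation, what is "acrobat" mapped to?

yryapmz

The pattern: shift every letter 2 places backward in the alphabet (wrapping around), then move the last 2 characters to the front (rotate right by 2).
Starting from "acrobat": after the first operation, "yapmzyr"; after the second, "yryapmz".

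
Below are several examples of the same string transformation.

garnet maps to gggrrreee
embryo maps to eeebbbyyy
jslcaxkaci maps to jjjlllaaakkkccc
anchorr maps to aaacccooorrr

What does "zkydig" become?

The pattern: keep every other character starting from the first (positions 1st, 3rd, 5th, ...), then repeat every character 3 times.
Working it through for "zkydig": intermediate "zyi", final "zzzyyyiii".

zzzyyyiii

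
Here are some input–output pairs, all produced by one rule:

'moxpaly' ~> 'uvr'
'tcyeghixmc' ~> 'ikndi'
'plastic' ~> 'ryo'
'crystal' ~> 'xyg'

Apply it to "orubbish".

The transformation: shift every letter 6 places forward in the alphabet (wrapping around), then keep every other character starting from the second (positions 2nd, 4th, 6th, ...).
Applying both steps to "orubbish": "uxahhoyn", then "xhon".

xhon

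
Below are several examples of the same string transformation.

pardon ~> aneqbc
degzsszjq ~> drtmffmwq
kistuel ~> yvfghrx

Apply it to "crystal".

yelfgnp

The pattern: swap the first and last characters, then shift every letter 13 places forward in the alphabet (wrapping around) — i.e. ROT13.
Starting from "crystal": after the first operation, "lrystac"; after the second, "yelfgnp".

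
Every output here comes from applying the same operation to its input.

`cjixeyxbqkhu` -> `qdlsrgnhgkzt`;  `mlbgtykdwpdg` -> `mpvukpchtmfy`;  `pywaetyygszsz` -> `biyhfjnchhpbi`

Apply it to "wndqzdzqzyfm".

Rule — shift every letter 9 places forward in the alphabet (wrapping around), then move the last 2 characters to the front (rotate right by 2).
"wndqzdzqzyfm" → "fwmzimizihov" → "ovfwmzimizih".

ovfwmzimizih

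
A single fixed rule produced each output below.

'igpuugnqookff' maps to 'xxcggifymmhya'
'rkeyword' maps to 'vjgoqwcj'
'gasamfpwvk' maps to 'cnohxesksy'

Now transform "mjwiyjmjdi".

Rule — shift every letter 8 places backward in the alphabet (wrapping around), then reverse the string.
On "mjwiyjmjdi": the first step gives "eboaqbebva", and the second then gives "avbebqaobe".

avbebqaobe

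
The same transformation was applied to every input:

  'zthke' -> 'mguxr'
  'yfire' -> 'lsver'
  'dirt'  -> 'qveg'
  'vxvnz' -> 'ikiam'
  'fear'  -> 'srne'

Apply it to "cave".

pnir

The transformation: shift every letter 13 places forward in the alphabet (wrapping around) — i.e. ROT13.
So "cave" becomes "pnir".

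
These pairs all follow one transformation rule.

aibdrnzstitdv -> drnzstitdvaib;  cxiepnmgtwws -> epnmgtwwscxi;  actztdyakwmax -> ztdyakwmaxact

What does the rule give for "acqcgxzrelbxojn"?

cgxzrelbxojnacq

The pattern: move the first 3 characters to the end (rotate left by 3).
On "acqcgxzrelbxojn" that produces "cgxzrelbxojnacq".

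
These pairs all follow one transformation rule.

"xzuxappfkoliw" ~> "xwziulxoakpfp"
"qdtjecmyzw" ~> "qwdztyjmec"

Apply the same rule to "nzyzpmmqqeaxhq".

Rule — take characters alternately from the front and the back (1st, last, 2nd, 2nd-last, ...).
Doing the same to "nzyzpmmqqeaxhq": "nqzhyxzapemqmq".

nqzhyxzapemqmq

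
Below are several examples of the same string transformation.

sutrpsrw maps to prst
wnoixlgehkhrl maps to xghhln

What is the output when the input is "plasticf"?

The transformation: move the first 3 characters to the end (rotate left by 3), then keep every other character starting from the second (positions 2nd, 4th, 6th, ...).
On "plasticf": the first step gives "sticfpla", and the second then gives "tcpa".

tcpa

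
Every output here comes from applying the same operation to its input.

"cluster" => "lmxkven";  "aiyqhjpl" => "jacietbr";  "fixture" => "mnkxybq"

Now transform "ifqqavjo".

In each case the input is transformed by: move the first 3 characters to the end (rotate left by 3), then shift every letter 7 places backward in the alphabet (wrapping around).
On "ifqqavjo": the first step gives "qavjoifq", and the second then gives "jtochbyj".

jtochbyj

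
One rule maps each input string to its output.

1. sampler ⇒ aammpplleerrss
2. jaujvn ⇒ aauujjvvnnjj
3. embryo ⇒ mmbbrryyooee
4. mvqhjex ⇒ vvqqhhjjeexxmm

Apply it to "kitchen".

The rule is to double every character, then move the first 2 characters to the end (rotate left by 2).
On "kitchen": the first step gives "kkiittcchheenn", and the second then gives "iittcchheennkk".

iittcchheennkk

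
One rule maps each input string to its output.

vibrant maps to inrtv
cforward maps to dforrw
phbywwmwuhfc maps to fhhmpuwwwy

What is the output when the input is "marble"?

elmr

In each case the input is transformed by: sort the characters into alphabetical order, then delete the first 2 characters.
Working it through for "marble": intermediate "abelmr", final "elmr".
(Check on "vibrant": → "abinrtv" → "inrtv" ✓)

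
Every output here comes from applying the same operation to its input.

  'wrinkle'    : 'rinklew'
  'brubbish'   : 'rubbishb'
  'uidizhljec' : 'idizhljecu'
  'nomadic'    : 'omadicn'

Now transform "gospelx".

In each case the input is transformed by: move the first character to the end.
Doing the same to "gospelx": "ospelxg".

ospelxg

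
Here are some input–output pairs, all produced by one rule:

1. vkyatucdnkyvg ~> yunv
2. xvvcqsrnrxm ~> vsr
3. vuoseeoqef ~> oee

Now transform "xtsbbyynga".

Looking at the pairs, the operation is to keep one character in every 3, starting at position 3 (positions 3rd, 6th, 9th, ...).
On "xtsbbyynga" that produces "syg".

syg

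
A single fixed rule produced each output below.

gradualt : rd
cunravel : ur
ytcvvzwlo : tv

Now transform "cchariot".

ca

The rule is to keep every other character starting from the second (positions 2nd, 4th, 6th, ...), then delete the last 2 characters.
On "cchariot": the first step gives "cait", and the second then gives "ca".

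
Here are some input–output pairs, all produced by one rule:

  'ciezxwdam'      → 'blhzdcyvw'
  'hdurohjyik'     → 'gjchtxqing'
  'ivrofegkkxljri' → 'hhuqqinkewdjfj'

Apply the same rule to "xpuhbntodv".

wuoctngsam

The pattern: shift every letter 1 place backward in the alphabet (wrapping around), then take characters alternately from the front and the back (1st, last, 2nd, 2nd-last, ...).
On "xpuhbntodv": the first step gives "wotgamsncu", and the second then gives "wuoctngsam".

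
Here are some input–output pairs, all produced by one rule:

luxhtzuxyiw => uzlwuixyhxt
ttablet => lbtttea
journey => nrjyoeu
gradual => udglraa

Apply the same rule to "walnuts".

The transformation: take characters alternately from the front and the back (1st, last, 2nd, 2nd-last, ...), then move the last 2 characters to the front (rotate right by 2).
So "walnuts" becomes "unwsatl".

unwsatl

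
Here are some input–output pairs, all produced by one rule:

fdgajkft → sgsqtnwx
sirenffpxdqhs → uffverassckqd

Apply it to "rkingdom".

Rule — move the last 2 characters to the front (rotate right by 2), then shift every letter 13 places forward in the alphabet (wrapping around) — i.e. ROT13.
On "rkingdom": the first step gives "omrkingd", and the second then gives "bzexvatq".
(Check on "sirenffpxdqhs": → "hssirenffpxdq" → "uffverassckqd" ✓)

bzexvatq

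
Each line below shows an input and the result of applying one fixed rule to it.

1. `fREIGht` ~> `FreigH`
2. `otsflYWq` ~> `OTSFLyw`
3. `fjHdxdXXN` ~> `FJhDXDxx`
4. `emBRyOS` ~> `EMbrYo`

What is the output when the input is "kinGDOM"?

Rule — delete the last character, then flip the case of every letter.
"kinGDOM" → "KINgdo".

KINgdo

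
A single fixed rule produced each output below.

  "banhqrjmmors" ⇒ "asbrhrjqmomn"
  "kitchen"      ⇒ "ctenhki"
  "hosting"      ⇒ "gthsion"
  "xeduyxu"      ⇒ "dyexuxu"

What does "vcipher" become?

cverhpi

Rule — sort the characters into alphabetical order, then take characters alternately from the front and the back (1st, last, 2nd, 2nd-last, ...).
For "vcipher", step one produces "cehiprv"; step two turns that into "cverhpi".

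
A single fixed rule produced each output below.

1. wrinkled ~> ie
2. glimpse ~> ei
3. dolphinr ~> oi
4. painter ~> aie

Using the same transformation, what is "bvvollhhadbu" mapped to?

The transformation: move the last character to the front, then keep only the vowels.
For "bvvollhhadbu", step one produces "ubvvollhhadb"; step two turns that into "uoa".
(Check on "glimpse": → "eglimps" → "ei" ✓)

uoa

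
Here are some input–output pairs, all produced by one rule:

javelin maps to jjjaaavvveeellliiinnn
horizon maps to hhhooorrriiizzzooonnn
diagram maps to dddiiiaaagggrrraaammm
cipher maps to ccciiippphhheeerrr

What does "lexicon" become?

The pattern: repeat every character 3 times.
For "lexicon" the result is "llleeexxxiiicccooonnn".

llleeexxxiiicccooonnn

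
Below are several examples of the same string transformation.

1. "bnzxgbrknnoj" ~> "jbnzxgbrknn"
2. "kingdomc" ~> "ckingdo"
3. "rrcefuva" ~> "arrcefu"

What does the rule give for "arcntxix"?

xarcntx

The pattern: move the last character to the front, then delete the last character.
Starting from "arcntxix": after the first operation, "xarcntxi"; after the second, "xarcntx".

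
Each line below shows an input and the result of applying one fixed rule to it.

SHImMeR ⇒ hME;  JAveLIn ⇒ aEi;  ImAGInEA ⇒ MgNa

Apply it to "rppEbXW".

Pex

Each output is the input with this applied: keep every other character starting from the second (positions 2nd, 4th, 6th, ...), then flip the case of every letter.
Working it through for "rppEbXW": intermediate "pEX", final "Pex".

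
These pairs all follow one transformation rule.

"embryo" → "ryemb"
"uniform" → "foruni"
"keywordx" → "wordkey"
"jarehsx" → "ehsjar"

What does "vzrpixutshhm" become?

Each output is the input with this applied: delete the last character, then move the first 3 characters to the end (rotate left by 3).
Applying both steps to "vzrpixutshhm": "vzrpixutshh", then "pixutshhvzr".

pixutshhvzr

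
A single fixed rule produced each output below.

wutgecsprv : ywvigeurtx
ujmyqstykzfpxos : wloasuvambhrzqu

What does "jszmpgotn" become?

luboriqvp

In each case the input is transformed by: shift every letter 2 places forward in the alphabet (wrapping around).
So "jszmpgotn" becomes "luboriqvp".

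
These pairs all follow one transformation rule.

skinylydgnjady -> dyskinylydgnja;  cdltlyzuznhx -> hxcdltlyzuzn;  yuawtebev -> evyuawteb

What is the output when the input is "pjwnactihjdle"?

lepjwnactihjd

What's happening: move the last 2 characters to the front (rotate right by 2).
For "pjwnactihjdle" the result is "lepjwnactihjd".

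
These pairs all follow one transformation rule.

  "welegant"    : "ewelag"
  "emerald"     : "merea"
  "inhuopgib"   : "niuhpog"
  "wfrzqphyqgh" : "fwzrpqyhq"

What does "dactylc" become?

Rule — delete the last 2 characters, then swap each adjacent pair of characters (1↔2, 3↔4, ...).
Working it through for "dactylc": intermediate "dacty", final "adtcy".

adtcy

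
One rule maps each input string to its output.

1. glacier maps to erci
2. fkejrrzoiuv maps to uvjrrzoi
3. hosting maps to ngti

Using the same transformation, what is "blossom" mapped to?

omss

Rule — delete the first 3 characters, then move the last 2 characters to the front (rotate right by 2).
Applying both steps to "blossom": "ssom", then "omss".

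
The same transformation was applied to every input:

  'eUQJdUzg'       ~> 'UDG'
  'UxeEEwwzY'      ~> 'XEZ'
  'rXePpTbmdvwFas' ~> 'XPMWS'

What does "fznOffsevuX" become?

Each output is the input with this applied: keep one character in every 3, starting at position 2 (positions 2nd, 5th, 8th, ...), then convert every letter to uppercase.
On "fznOffsevuX": the first step gives "zfeX", and the second then gives "ZFEX".

ZFEX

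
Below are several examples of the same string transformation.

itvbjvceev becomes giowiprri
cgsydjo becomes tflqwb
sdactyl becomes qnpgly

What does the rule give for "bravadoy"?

eninqbl

The rule is to shift every letter 13 places forward in the alphabet (wrapping around) — i.e. ROT13, then delete the first character.
"bravadoy" → "oeninqbl" → "eninqbl".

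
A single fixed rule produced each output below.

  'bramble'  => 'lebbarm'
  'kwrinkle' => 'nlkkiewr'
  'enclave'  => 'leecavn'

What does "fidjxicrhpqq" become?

qqpjiihfdcxr

The transformation: sort the characters into reverse alphabetical order, then move the first 2 characters to the end (rotate left by 2).
Applying both steps to "fidjxicrhpqq": "xrqqpjiihfdc", then "qqpjiihfdcxr".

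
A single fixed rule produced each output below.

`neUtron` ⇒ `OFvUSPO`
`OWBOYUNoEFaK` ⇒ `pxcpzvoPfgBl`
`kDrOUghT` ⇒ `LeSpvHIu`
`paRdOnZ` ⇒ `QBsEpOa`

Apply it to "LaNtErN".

mBoUfSo

Looking at the pairs, the operation is to shift every letter 1 place forward in the alphabet (wrapping around), then flip the case of every letter.
"LaNtErN" → "MbOuFsO" → "mBoUfSo".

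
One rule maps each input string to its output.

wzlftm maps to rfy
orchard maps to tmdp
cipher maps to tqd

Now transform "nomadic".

mpuo

Looking at the pairs, the operation is to delete the first 3 characters, then shift every letter 12 places forward in the alphabet (wrapping around).
Working it through for "nomadic": intermediate "adic", final "mpuo".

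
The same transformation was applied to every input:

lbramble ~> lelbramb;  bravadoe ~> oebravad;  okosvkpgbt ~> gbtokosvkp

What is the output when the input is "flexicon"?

onflexic

The rule is to swap the front and back halves of the string, then move the first 2 characters to the end (rotate left by 2).
On "flexicon": the first step gives "iconflex", and the second then gives "onflexic".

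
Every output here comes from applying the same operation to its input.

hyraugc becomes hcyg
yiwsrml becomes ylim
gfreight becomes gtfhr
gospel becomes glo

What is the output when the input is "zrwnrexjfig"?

zgriwfnj

The transformation: take characters alternately from the front and the back (1st, last, 2nd, 2nd-last, ...), then delete the last 3 characters.
Starting from "zrwnrexjfig": after the first operation, "zgriwfnjrxe"; after the second, "zgriwfnj".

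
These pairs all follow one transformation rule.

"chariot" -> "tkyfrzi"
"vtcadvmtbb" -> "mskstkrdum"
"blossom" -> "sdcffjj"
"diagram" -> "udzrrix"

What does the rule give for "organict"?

The pattern: shift every letter 9 places backward in the alphabet (wrapping around), then take characters alternately from the front and the back (1st, last, 2nd, 2nd-last, ...).
On "organict": the first step gives "fixreztk", and the second then gives "fkitxzre".

fkitxzre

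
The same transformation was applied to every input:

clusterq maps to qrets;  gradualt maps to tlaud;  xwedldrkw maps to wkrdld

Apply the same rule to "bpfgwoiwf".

The pattern: reverse the string, then delete the last 3 characters.
Working it through for "bpfgwoiwf": intermediate "fwiowgfpb", final "fwiowg".
(Check on "gradualt": → "tlaudarg" → "tlaud" ✓)

fwiowg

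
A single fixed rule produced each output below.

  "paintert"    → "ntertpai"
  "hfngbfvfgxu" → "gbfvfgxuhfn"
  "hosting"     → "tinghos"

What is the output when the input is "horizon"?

In each case the input is transformed by: move the first 3 characters to the end (rotate left by 3).
"horizon" → "izonhor".

izonhor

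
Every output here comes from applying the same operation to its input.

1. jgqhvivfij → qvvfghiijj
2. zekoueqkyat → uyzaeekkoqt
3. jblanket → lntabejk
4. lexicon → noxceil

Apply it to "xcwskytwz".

Rule — sort the characters into alphabetical order, then move the last 3 characters to the front (rotate right by 3).
Applying both steps to "xcwskytwz": "ckstwwxyz", then "xyzckstww".

xyzckstww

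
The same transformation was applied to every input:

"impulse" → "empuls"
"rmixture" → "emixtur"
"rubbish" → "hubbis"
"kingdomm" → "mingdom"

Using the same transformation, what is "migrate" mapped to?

Rule — delete the first character, then move the last character to the front.
On "migrate": the first step gives "igrate", and the second then gives "eigrat".

eigrat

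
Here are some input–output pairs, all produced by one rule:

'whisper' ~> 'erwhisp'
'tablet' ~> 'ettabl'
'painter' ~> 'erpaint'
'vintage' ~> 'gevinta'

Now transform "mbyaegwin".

Each output is the input with this applied: move the last 2 characters to the front (rotate right by 2).
On "mbyaegwin" that produces "inmbyaegw".

inmbyaegw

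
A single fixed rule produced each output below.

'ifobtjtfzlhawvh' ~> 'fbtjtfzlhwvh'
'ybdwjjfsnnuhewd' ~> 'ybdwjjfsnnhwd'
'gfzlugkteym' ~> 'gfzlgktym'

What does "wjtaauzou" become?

Each output is the input with this applied: remove every vowel.
Doing the same to "wjtaauzou": "wjtz".

wjtz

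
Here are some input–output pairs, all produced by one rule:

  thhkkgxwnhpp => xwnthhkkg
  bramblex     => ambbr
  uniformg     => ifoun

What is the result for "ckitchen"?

itcck

In each case the input is transformed by: delete the last 3 characters, then move the last 3 characters to the front (rotate right by 3).
"ckitchen" → "ckitc" → "itcck".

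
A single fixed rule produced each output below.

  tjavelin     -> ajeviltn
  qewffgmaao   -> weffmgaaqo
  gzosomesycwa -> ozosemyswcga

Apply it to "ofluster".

Each output is the input with this applied: move the first character to the end, then swap each adjacent pair of characters (1↔2, 3↔4, ...).
On "ofluster": the first step gives "flustero", and the second then gives "lfsuetor".

lfsuetor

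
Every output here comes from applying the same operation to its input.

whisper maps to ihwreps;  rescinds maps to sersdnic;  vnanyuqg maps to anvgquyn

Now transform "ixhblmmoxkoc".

hxicokxommlb

Looking at the pairs, the operation is to reverse the string, then move the last 3 characters to the front (rotate right by 3).
Starting from "ixhblmmoxkoc": after the first operation, "cokxommlbhxi"; after the second, "hxicokxommlb".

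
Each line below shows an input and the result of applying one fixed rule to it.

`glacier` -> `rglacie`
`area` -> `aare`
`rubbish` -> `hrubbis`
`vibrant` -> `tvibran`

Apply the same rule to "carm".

mcar

Each output is the input with this applied: move the last character to the front.
For "carm" the result is "mcar".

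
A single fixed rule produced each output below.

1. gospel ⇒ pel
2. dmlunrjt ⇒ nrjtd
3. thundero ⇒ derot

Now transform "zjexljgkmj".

jgkmjzj

The transformation: swap the front and back halves of the string, then delete the last 3 characters.
"zjexljgkmj" → "jgkmjzjexl" → "jgkmjzj".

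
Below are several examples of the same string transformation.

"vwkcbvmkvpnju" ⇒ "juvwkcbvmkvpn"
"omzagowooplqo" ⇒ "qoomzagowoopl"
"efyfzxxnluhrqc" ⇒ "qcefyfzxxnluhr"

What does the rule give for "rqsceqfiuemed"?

edrqsceqfiuem

Looking at the pairs, the operation is to move the last 2 characters to the front (rotate right by 2).
Applying that to "rqsceqfiuemed" gives "edrqsceqfiuem".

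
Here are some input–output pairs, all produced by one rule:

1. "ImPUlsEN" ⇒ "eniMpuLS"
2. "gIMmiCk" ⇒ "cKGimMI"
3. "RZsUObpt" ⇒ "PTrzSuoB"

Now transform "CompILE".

What's happening: flip the case of every letter, then move the last 2 characters to the front (rotate right by 2).
Applying both steps to "CompILE": "cOMPile", then "lecOMPi".
(Check on "ImPUlsEN": → "iMpuLSen" → "eniMpuLS" ✓)

lecOMPi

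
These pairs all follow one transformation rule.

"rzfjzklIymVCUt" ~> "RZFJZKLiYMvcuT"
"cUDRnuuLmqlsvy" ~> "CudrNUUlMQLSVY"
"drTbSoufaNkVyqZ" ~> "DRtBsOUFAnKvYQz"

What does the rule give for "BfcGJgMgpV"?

Rule — flip the case of every letter.
"BfcGJgMgpV" → "bFCgjGmGPv".

bFCgjGmGPv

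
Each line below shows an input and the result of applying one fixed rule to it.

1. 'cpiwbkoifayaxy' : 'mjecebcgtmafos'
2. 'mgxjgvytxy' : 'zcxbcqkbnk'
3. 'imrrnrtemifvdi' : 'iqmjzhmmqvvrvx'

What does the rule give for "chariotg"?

Looking at the pairs, the operation is to shift every letter 4 places forward in the alphabet (wrapping around), then swap the front and back halves of the string.
Doing the same to "chariotg": "msxkglev".

msxkglev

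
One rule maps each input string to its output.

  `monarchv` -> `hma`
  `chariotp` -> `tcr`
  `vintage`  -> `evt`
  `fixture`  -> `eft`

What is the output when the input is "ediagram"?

Each output is the input with this applied: keep one character in every 3, starting at position 1 (positions 1st, 4th, 7th, ...), then move the last character to the front.
On "ediagram": the first step gives "eaa", and the second then gives "aea".

aea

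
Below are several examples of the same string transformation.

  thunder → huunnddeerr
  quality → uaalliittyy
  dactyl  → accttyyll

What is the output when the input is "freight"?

Each output is the input with this applied: double every character, then delete the first 3 characters.
Starting from "freight": after the first operation, "ffrreeiigghhtt"; after the second, "reeiigghhtt".

reeiigghhtt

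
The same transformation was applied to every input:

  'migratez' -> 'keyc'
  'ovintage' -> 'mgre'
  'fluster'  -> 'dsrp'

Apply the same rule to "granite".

The rule is to shift every letter 2 places backward in the alphabet (wrapping around), then keep every other character starting from the first (positions 1st, 3rd, 5th, ...).
"granite" → "epylgrc" → "eygc".

eygc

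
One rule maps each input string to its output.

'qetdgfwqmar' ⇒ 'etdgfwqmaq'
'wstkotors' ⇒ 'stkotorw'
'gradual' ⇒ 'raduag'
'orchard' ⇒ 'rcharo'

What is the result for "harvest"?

Rule — delete the last character, then move the first character to the end.
"harvest" → "harves" → "arvesh".

arvesh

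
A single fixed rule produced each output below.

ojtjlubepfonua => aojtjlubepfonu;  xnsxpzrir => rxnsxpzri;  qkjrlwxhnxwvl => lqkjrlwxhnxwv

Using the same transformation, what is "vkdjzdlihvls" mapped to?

svkdjzdlihvl

The rule is to move the last character to the front.
For "vkdjzdlihvls" the result is "svkdjzdlihvl".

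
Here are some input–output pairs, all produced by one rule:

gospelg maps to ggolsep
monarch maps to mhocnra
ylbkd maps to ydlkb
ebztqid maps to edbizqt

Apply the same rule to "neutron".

nneourt

Looking at the pairs, the operation is to take characters alternately from the front and the back (1st, last, 2nd, 2nd-last, ...).
Doing the same to "neutron": "nneourt".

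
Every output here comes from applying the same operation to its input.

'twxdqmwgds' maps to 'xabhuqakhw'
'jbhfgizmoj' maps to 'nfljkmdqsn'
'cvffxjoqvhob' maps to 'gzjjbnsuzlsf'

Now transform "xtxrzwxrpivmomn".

bxbvdabvtmzqsqr

What's happening: shift every letter 4 places forward in the alphabet (wrapping around).
Applying that to "xtxrzwxrpivmomn" gives "bxbvdabvtmzqsqr".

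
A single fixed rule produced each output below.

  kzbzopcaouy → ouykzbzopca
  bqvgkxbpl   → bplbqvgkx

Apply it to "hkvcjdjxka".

xkahkvcjdj

What's happening: move the last 3 characters to the front (rotate right by 3).
Doing the same to "hkvcjdjxka": "xkahkvcjdj".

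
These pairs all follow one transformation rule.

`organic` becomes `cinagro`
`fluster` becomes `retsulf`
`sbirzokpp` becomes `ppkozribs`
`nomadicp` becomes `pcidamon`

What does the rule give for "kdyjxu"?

uxjydk

In each case the input is transformed by: reverse the string.
On "kdyjxu" that produces "uxjydk".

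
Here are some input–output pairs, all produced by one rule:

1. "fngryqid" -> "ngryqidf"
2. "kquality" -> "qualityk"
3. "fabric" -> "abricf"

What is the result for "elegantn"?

Each output is the input with this applied: move the first character to the end.
So "elegantn" becomes "legantne".

legantne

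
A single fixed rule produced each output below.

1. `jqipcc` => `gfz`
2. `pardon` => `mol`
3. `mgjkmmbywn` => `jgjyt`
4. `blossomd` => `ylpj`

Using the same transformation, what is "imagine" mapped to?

In each case the input is transformed by: shift every letter 3 places backward in the alphabet (wrapping around), then keep every other character starting from the first (positions 1st, 3rd, 5th, ...).
Starting from "imagine": after the first operation, "fjxdfkb"; after the second, "fxfb".

fxfb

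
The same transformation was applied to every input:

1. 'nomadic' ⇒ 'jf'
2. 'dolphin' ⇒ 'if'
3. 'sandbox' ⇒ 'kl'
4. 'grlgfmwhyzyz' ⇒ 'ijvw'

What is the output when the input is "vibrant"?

Rule — shift every letter 3 places backward in the alphabet (wrapping around), then keep one character in every 3, starting at position 3 (positions 3rd, 6th, 9th, ...).
Working it through for "vibrant": intermediate "sfyoxkq", final "yk".
(Check on "dolphin": → "alimefk" → "if" ✓)

yk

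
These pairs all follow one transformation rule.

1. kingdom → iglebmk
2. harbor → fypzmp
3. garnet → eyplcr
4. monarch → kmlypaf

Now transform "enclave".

In each case the input is transformed by: shift every letter 2 places backward in the alphabet (wrapping around).
Doing the same to "enclave": "clajytc".

clajytc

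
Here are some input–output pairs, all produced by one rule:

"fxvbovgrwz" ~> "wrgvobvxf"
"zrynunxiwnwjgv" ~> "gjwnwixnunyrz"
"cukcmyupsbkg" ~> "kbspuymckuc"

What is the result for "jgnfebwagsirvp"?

In each case the input is transformed by: delete the last character, then reverse the string.
Applying that to "jgnfebwagsirvp" gives "vrisgawbefngj".

vrisgawbefngj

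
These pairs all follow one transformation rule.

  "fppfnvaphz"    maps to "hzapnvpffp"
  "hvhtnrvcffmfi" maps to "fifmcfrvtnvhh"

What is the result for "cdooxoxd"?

xdxooocd

Looking at the pairs, the operation is to reverse the string, then swap each adjacent pair of characters (1↔2, 3↔4, ...).
Starting from "cdooxoxd": after the first operation, "dxoxoodc"; after the second, "xdxooocd".
(Check on "hvhtnrvcffmfi": → "ifmffcvrnthvh" → "fifmcfrvtnvhh" ✓)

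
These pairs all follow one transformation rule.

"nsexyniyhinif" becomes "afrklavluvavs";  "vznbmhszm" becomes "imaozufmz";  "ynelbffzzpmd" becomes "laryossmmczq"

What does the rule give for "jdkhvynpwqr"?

The transformation: shift every letter 13 places forward in the alphabet (wrapping around) — i.e. ROT13.
On "jdkhvynpwqr" that produces "wqxuilacjde".

wqxuilacjde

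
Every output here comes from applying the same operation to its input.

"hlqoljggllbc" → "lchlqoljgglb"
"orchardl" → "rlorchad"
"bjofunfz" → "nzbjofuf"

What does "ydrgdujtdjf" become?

The rule is to move the last 2 characters to the front (rotate right by 2), then swap the first and last characters.
On "ydrgdujtdjf": the first step gives "jfydrgdujtd", and the second then gives "dfydrgdujtj".
(Check on "orchardl": → "dlorchar" → "rlorchad" ✓)

dfydrgdujtj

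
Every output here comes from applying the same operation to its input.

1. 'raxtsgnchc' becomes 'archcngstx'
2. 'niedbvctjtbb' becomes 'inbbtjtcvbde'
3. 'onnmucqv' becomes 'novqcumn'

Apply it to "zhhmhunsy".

The pattern: reverse the string, then move the last 2 characters to the front (rotate right by 2).
Working it through for "zhhmhunsy": intermediate "ysnuhmhhz", final "hzysnuhmh".

hzysnuhmh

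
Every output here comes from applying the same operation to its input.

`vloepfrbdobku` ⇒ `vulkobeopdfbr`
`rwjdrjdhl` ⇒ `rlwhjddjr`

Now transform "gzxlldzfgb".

The transformation: take characters alternately from the front and the back (1st, last, 2nd, 2nd-last, ...).
For "gzxlldzfgb" the result is "gbzgxflzld".

gbzgxflzld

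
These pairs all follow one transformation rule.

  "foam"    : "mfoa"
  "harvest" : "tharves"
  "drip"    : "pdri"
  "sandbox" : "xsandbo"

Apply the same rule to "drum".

The pattern: move the last character to the front.
For "drum" the result is "mdru".

mdru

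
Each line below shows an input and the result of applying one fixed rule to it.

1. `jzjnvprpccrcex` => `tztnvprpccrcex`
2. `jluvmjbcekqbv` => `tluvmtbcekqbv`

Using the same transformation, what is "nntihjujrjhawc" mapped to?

nntihtutrthawc

Each output is the input with this applied: replace every "j" with "t".
On "nntihjujrjhawc" that produces "nntihtutrthawc".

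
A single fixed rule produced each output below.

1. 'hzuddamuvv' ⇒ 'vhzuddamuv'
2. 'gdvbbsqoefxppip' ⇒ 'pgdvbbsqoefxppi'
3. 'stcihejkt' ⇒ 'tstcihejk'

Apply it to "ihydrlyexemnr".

rihydrlyexemn

In each case the input is transformed by: move the last character to the front.
So "ihydrlyexemnr" becomes "rihydrlyexemn".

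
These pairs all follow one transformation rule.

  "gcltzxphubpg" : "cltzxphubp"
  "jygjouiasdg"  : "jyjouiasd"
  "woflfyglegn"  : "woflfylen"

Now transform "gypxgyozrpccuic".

What's happening: remove every "g".
For "gypxgyozrpccuic" the result is "ypxyozrpccuic".

ypxyozrpccuic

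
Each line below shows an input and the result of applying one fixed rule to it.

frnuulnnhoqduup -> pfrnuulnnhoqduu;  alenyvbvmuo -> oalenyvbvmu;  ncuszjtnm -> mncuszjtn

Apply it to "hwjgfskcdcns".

shwjgfskcdcn

Looking at the pairs, the operation is to move the last character to the front.
Applying that to "hwjgfskcdcns" gives "shwjgfskcdcn".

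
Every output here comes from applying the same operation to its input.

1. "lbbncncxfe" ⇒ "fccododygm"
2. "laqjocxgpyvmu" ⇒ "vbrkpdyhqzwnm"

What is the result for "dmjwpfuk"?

lnkxqgve

Each output is the input with this applied: swap the first and last characters, then shift every letter 1 place forward in the alphabet (wrapping around).
Working it through for "dmjwpfuk": intermediate "kmjwpfud", final "lnkxqgve".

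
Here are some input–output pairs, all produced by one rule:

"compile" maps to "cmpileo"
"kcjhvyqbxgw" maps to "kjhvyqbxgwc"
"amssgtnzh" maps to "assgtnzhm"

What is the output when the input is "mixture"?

mxturei

What's happening: move the first character to the end, then swap the first and last characters.
For "mixture" the result is "mxturei".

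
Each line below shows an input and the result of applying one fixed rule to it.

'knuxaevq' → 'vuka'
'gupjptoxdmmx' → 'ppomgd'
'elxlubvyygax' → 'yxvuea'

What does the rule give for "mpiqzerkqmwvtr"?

zwtrqmi

The rule is to keep every other character starting from the first (positions 1st, 3rd, 5th, ...), then sort the characters into reverse alphabetical order.
For "mpiqzerkqmwvtr", step one produces "mizrqwt"; step two turns that into "zwtrqmi".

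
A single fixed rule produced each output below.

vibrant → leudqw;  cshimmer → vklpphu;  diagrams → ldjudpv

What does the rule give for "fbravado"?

eudydgr

Rule — delete the first character, then shift every letter 3 places forward in the alphabet (wrapping around).
Applying both steps to "fbravado": "bravado", then "eudydgr".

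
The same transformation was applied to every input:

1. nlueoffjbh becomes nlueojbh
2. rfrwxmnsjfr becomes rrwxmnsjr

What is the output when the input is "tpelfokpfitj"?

Each output is the input with this applied: remove every "f".
"tpelfokpfitj" → "tpelokpitj".

tpelokpitj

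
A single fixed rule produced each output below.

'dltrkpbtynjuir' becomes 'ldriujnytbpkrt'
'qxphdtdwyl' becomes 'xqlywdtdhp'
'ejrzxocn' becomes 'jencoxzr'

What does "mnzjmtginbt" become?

nmtbnigtmjz

The rule is to move the first 2 characters to the end (rotate left by 2), then reverse the string.
Starting from "mnzjmtginbt": after the first operation, "zjmtginbtmn"; after the second, "nmtbnigtmjz".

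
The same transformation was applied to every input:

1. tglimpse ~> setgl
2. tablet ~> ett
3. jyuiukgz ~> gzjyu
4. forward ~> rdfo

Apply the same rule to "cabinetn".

tncab

Rule — move the last 2 characters to the front (rotate right by 2), then delete the last 3 characters.
For "cabinetn", step one produces "tncabine"; step two turns that into "tncab".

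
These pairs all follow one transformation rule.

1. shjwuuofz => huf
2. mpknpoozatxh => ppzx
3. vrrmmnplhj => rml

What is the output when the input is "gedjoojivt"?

In each case the input is transformed by: keep one character in every 3, starting at position 2 (positions 2nd, 5th, 8th, ...).
Applying that to "gedjoojivt" gives "eoi".

eoi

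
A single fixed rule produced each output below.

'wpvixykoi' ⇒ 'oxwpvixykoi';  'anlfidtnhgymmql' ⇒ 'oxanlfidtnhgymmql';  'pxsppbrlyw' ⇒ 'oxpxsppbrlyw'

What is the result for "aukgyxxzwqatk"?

The pattern: prepend "ox".
Doing the same to "aukgyxxzwqatk": "oxaukgyxxzwqatk".

oxaukgyxxzwqatk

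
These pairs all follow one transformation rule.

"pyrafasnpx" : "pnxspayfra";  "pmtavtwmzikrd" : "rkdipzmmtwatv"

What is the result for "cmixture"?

The pattern: move the last 2 characters to the front (rotate right by 2), then take characters alternately from the front and the back (1st, last, 2nd, 2nd-last, ...).
Applying both steps to "cmixture": "recmixtu", then "ruetcxmi".
(Check on "pyrafasnpx": → "pxpyrafasn" → "pnxspayfra" ✓)

ruetcxmi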